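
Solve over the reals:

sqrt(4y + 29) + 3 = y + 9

Isolate the radical: sqrt(4y + 29) = y + 6.
Square both sides: 4y + 29 = (y + 6)^2.
Expand and rearrange: y^2 + 8y + 7 = 0.
Solving gives y = -1 or y = -7.
Check each candidate in the original equation:
  y = -1: sqrt(25) = 5, while y + 6 = 5 — valid.
  y = -7: sqrt(1) = 1, while y + 6 = -1 — extraneous.

y = -1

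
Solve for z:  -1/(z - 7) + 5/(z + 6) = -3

z = -7.6295 or z = 7.2962

Multiply both sides by (z - 7)(z + 6):
-(z + 6) + 5(z - 7) = -3(z - 7)(z + 6).
Expand and collect terms: -3z² - z + 167 = 0.
By the quadratic formula, z = (1 ± √2005) / -6, so z ≈ -7.6295 or z ≈ 7.2962.
Neither value makes a denominator zero (z ≠ 7, z ≠ -6), so both are valid.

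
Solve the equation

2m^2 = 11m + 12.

Rearrange to standard form: 2m^2 - 11m - 12 = 0.
Discriminant: (-11)^2 - 4*2*(-12) = 217.
Quadratic formula: m = (11 +/- sqrt(217)) / 4.
So m = 11/4 + sqrt(217)/4 ~= 6.4327 or m = 11/4 - sqrt(217)/4 ~= -0.9327.

m = -0.9327 or m = 6.4327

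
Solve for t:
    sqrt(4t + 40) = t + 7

Square both sides: 4t + 40 = (t + 7)^2.
Expand and rearrange: t^2 + 10t + 9 = 0.
Solving gives t = -1 or t = -9.
Check each candidate in the original equation:
  t = -1: sqrt(36) = 6, while t + 7 = 6 — valid.
  t = -9: sqrt(4) = 2, while t + 7 = -2 — extraneous.

t = -1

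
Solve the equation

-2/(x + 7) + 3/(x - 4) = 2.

Multiply both sides by (x + 7)(x - 4):
-2(x - 4) + 3(x + 7) = 2(x + 7)(x - 4).
Expand and collect terms: 2x^2 + 5x - 85 = 0.
By the quadratic formula, x = (-5 +/- sqrt(705)) / 4, so x ~= 5.388 or x ~= -7.888.
Neither value makes a denominator zero (x != -7, x != 4), so both are valid.

x = -7.888 or x = 5.388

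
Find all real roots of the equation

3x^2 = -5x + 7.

x = -2.5734 or x = 0.9067

Rearrange to standard form: 3x^2 + 5x - 7 = 0.
Discriminant: (5)^2 - 4*3*(-7) = 109.
Quadratic formula: x = (-5 +/- sqrt(109)) / 6.
So x = -5/6 + sqrt(109)/6 ~= 0.9067 or x = -sqrt(109)/6 - 5/6 ~= -2.5734.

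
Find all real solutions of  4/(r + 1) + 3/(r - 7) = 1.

r = 1.5756 or r = 11.4244

Multiply both sides by (r + 1)(r - 7):
4(r - 7) + 3(r + 1) = (r + 1)(r - 7).
Expand and collect terms: r^2 - 13r + 18 = 0.
By the quadratic formula, r = (13 +/- sqrt(97)) / 2, so r ~= 11.4244 or r ~= 1.5756.
Neither value makes a denominator zero (r != -1, r != 7), so both are valid.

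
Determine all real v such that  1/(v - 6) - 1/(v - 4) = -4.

Multiply both sides by (v - 6)(v - 4):
(v - 4) - (v - 6) = -4(v - 6)(v - 4).
Expand and collect terms: -4v^2 + 40v - 98 = 0.
By the quadratic formula, v = (-40 +/- sqrt(32)) / -8, so v ~= 4.2929 or v ~= 5.7071.
Neither value makes a denominator zero (v != 6, v != 4), so both are valid.

v = 4.2929 or v = 5.7071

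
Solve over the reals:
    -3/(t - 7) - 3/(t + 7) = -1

Multiply both sides by (t - 7)(t + 7):
-3(t + 7) - 3(t - 7) = -(t - 7)(t + 7).
Expand and collect terms: -t² + 6t + 49 = 0.
By the quadratic formula, t = (-6 ± √232) / -2, so t ≈ -4.6158 or t ≈ 10.6158.
Neither value makes a denominator zero (t ≠ 7, t ≠ -7), so both are valid.

t = -4.6158 or t = 10.6158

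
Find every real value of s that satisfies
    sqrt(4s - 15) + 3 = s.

Isolate the radical: sqrt(4s - 15) = s - 3.
Square both sides: 4s - 15 = (s - 3)^2.
Expand and rearrange: s^2 - 10s + 24 = 0.
Solving gives s = 6 or s = 4.
Check each candidate in the original equation:
  s = 6: sqrt(9) = 3, while s - 3 = 3 — valid.
  s = 4: sqrt(1) = 1, while s - 3 = 1 — valid.

s = 4 or s = 6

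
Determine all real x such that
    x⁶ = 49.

Let u = x³. The equation becomes u² - 49 = 0.
Factor: (u - 7)(u + 7) = 0, so u = 7 or u = -7.
x³ = 7 gives x = ∛(7) ≈ 1.9129.
x³ = -7 gives x = -∛(7) ≈ -1.9129.

x = -1.9129 or x = 1.9129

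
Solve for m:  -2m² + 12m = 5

m = 0.4505 or m = 5.5495

Rearrange to standard form: -2m² + 12m - 5 = 0.
Discriminant: (12)² − 4·(-2)·(-5) = 104.
Quadratic formula: m = (-12 ± √104) / (-4).
So m = 3 - √(26)/2 ≈ 0.4505 or m = √(26)/2 + 3 ≈ 5.5495.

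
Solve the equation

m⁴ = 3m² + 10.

Let u = m². The equation becomes u² - 3u - 10 = 0.
Factor: (u - 5)(u + 2) = 0, so u = 5 or u = -2.
m² = 5 gives m = ±√(5) ≈ ±2.2361.
m² = -2 < 0 has no real solution.

m = -2.2361 or m = 2.2361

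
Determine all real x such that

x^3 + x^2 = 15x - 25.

x = -5

Rearrange: x^3 + x^2 - 15x + 25 = 0.
Possible rational roots are divisors of 25. Testing x = -5 gives 0, so (x + 5) is a factor.
Divide: x^3 + x^2 - 15x + 25 = (x + 5)(x^2 - 4x + 5).
The quadratic x^2 - 4x + 5 has discriminant -4 < 0, so no further real roots.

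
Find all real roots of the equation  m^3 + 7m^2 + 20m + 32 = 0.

m = -4

Possible rational roots are divisors of 32. Testing m = -4 gives 0, so (m + 4) is a factor.
Divide: m^3 + 7m^2 + 20m + 32 = (m + 4)(m^2 + 3m + 8).
The quadratic m^2 + 3m + 8 has discriminant -23 < 0, so no further real roots.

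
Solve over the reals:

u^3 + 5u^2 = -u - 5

u = -5

Rearrange: u^3 + 5u^2 + u + 5 = 0.
Possible rational roots are divisors of 5. Testing u = -5 gives 0, so (u + 5) is a factor.
Divide: u^3 + 5u^2 + u + 5 = (u + 5)(u^2 + 1).
The quadratic u^2 + 1 has discriminant -4 < 0, so no further real roots.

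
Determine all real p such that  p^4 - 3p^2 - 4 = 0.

Let u = p^2. The equation becomes u^2 - 3u - 4 = 0.
Factor: (u - 4)(u + 1) = 0, so u = 4 or u = -1.
p^2 = 4 gives p = +/-2.
p^2 = -1 < 0 has no real solution.

p = -2 or p = 2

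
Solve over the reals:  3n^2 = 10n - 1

n = 0.1032 or n = 3.2301

Rearrange to standard form: 3n^2 - 10n + 1 = 0.
Discriminant: (-10)^2 - 4*3*1 = 88.
Quadratic formula: n = (10 +/- sqrt(88)) / 6.
So n = sqrt(22)/3 + 5/3 ~= 3.2301 or n = 5/3 - sqrt(22)/3 ~= 0.1032.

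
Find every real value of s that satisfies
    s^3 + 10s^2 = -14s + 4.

Rearrange: s^3 + 10s^2 + 14s - 4 = 0.
Possible rational roots are divisors of -4. Testing s = -2 gives 0, so (s + 2) is a factor.
Divide: s^3 + 10s^2 + 14s - 4 = (s + 2)(s^2 + 8s - 2).
Apply the quadratic formula to s^2 + 8s - 2 = 0: s = (-8 +/- sqrt(72))/2, i.e. s ~= 0.2426 or s ~= -8.2426.

s = -8.2426 or s = -2 or s = 0.2426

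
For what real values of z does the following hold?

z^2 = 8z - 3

z = 0.3944 or z = 7.6056

Rearrange to standard form: z^2 - 8z + 3 = 0.
Discriminant: (-8)^2 - 4*1*3 = 52.
Quadratic formula: z = (8 +/- sqrt(52)) / 2.
So z = sqrt(13) + 4 ~= 7.6056 or z = 4 - sqrt(13) ~= 0.3944.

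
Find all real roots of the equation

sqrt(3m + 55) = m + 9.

Square both sides: 3m + 55 = (m + 9)^2.
Expand and rearrange: m^2 + 15m + 26 = 0.
Solving gives m = -2 or m = -13.
Check each candidate in the original equation:
  m = -2: sqrt(49) = 7, while m + 9 = 7 — valid.
  m = -13: sqrt(16) = 4, while m + 9 = -4 — extraneous.

m = -2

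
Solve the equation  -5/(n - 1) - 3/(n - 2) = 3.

n = -1.3699 or n = 1.7033

Multiply both sides by (n - 1)(n - 2):
-5(n - 2) - 3(n - 1) = 3(n - 1)(n - 2).
Expand and collect terms: 3n^2 - n - 7 = 0.
By the quadratic formula, n = (1 +/- sqrt(85)) / 6, so n ~= 1.7033 or n ~= -1.3699.
Neither value makes a denominator zero (n != 1, n != 2), so both are valid.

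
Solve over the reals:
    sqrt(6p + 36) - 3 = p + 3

Isolate the radical: sqrt(6p + 36) = p + 6.
Square both sides: 6p + 36 = (p + 6)^2.
Expand and rearrange: p^2 + 6p = 0.
Solving gives p = 0 or p = -6.
Check each candidate in the original equation:
  p = 0: sqrt(36) = 6, while p + 6 = 6 — valid.
  p = -6: sqrt(0) = 0, while p + 6 = 0 — valid.

p = -6 or p = 0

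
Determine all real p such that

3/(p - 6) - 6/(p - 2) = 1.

Multiply both sides by (p - 6)(p - 2):
3(p - 2) - 6(p - 6) = (p - 6)(p - 2).
Expand and collect terms: p² - 5p - 18 = 0.
By the quadratic formula, p = (5 ± √97) / 2, so p ≈ 7.4244 or p ≈ -2.4244.
Neither value makes a denominator zero (p ≠ 6, p ≠ 2), so both are valid.

p = -2.4244 or p = 7.4244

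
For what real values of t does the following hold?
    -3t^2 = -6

Rearrange to standard form: -3t^2 + 6 = 0.
Discriminant: (0)^2 - 4*(-3)*6 = 72.
Quadratic formula: t = (0 +/- sqrt(72)) / (-6).
So t = -sqrt(2) ~= -1.4142 or t = sqrt(2) ~= 1.4142.

t = -1.4142 or t = 1.4142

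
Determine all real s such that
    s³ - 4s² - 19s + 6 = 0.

Possible rational roots are divisors of 6. Testing s = -3 gives 0, so (s + 3) is a factor.
Divide: s³ - 4s² - 19s + 6 = (s + 3)(s² - 7s + 2).
Apply the quadratic formula to s² - 7s + 2 = 0: s = (7 ± √41)/2, i.e. s ≈ 6.7016 or s ≈ 0.2984.

s = -3 or s = 0.2984 or s = 6.7016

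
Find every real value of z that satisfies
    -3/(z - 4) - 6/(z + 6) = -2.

z = -3.5 or z = 6

Multiply both sides by (z - 4)(z + 6):
-3(z + 6) - 6(z - 4) = -2(z - 4)(z + 6).
Expand and collect terms: -2z² + 5z + 42 = 0.
Factor or apply the quadratic formula: z = -3.5 or z = 6.
Neither value makes a denominator zero (z ≠ 4, z ≠ -6), so both are valid.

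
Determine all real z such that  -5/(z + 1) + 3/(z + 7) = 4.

Multiply both sides by (z + 1)(z + 7):
-5(z + 7) + 3(z + 1) = 4(z + 1)(z + 7).
Expand and collect terms: 4z² + 34z + 60 = 0.
Factor or apply the quadratic formula: z = -2.5 or z = -6.
Neither value makes a denominator zero (z ≠ -1, z ≠ -7), so both are valid.

z = -6 or z = -2.5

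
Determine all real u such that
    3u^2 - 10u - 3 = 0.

Discriminant: (-10)^2 - 4*3*(-3) = 136.
Quadratic formula: u = (10 +/- sqrt(136)) / 6.
So u = 5/3 + sqrt(34)/3 ~= 3.6103 or u = 5/3 - sqrt(34)/3 ~= -0.277.

u = -0.277 or u = 3.6103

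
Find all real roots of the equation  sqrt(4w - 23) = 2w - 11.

w = 6

Square both sides: 4w - 23 = (2w - 11)^2.
Expand and rearrange: 4w^2 - 48w + 144 = 0.
This gives the repeated root w = 6.
Check in the original equation:
  w = 6: sqrt(1) = 1, while 2w - 11 = 1 — valid.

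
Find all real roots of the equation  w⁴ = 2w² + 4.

w = -1.7989 or w = 1.7989

Let u = w². The equation becomes u² - 2u - 4 = 0.
By the quadratic formula, u = 1 + √(5) or u = 1 - √(5).
w² = 1 + √(5) gives w = ±√(1 + √(5)) ≈ ±1.7989.
w² = 1 - √(5) < 0 has no real solution.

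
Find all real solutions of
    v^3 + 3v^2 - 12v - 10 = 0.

v = -5 or v = -0.7321 or v = 2.7321

Possible rational roots are divisors of -10. Testing v = -5 gives 0, so (v + 5) is a factor.
Divide: v^3 + 3v^2 - 12v - 10 = (v + 5)(v^2 - 2v - 2).
Apply the quadratic formula to v^2 - 2v - 2 = 0: v = (2 +/- sqrt(12))/2, i.e. v ~= 2.7321 or v ~= -0.7321.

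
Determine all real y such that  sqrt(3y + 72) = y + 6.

Square both sides: 3y + 72 = (y + 6)^2.
Expand and rearrange: y^2 + 9y - 36 = 0.
Solving gives y = 3 or y = -12.
Check each candidate in the original equation:
  y = 3: sqrt(81) = 9, while y + 6 = 9 — valid.
  y = -12: sqrt(36) = 6, while y + 6 = -6 — extraneous.

y = 3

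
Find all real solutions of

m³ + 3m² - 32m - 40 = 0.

m = -6.8284 or m = -1.1716 or m = 5

Possible rational roots are divisors of -40. Testing m = 5 gives 0, so (m - 5) is a factor.
Divide: m³ + 3m² - 32m - 40 = (m - 5)(m² + 8m + 8).
Apply the quadratic formula to m² + 8m + 8 = 0: m = (-8 ± √32)/2, i.e. m ≈ -1.1716 or m ≈ -6.8284.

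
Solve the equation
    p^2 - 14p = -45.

Bring every term to one side: p^2 - 14p + 45 = 0.
Factor: (p - 5)(p - 9) = 0.
So p = 5 or p = 9.

p = 5 or p = 9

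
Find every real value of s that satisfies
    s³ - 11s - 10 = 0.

Possible rational roots are divisors of -10. Testing s = -1 gives 0, so (s + 1) is a factor.
Divide: s³ - 11s - 10 = (s + 1)(s² - s - 10).
Apply the quadratic formula to s² - s - 10 = 0: s = (1 ± √41)/2, i.e. s ≈ 3.7016 or s ≈ -2.7016.

s = -2.7016 or s = -1 or s = 3.7016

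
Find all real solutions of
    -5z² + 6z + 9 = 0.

Discriminant: (6)² − 4·(-5)·9 = 216.
Quadratic formula: z = (-6 ± √216) / (-10).
So z = 3/5 - 3·√(6)/5 ≈ -0.8697 or z = 3/5 + 3·√(6)/5 ≈ 2.0697.

z = -0.8697 or z = 2.0697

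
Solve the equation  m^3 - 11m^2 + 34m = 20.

Rearrange: m^3 - 11m^2 + 34m - 20 = 0.
Possible rational roots are divisors of -20. Testing m = 5 gives 0, so (m - 5) is a factor.
Divide: m^3 - 11m^2 + 34m - 20 = (m - 5)(m^2 - 6m + 4).
Apply the quadratic formula to m^2 - 6m + 4 = 0: m = (6 +/- sqrt(20))/2, i.e. m ~= 5.2361 or m ~= 0.7639.

m = 0.7639 or m = 5 or m = 5.2361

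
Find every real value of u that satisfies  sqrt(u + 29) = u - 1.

u = 7

Square both sides: u + 29 = (u - 1)^2.
Expand and rearrange: u^2 - 3u - 28 = 0.
Solving gives u = 7 or u = -4.
Check each candidate in the original equation:
  u = 7: sqrt(36) = 6, while u - 1 = 6 — valid.
  u = -4: sqrt(25) = 5, while u - 1 = -5 — extraneous.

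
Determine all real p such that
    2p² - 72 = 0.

p = -6 or p = 6

Factor: 2(p + 6)(p - 6) = 0.
So p = -6 or p = 6.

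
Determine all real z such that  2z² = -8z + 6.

z = -4.6458 or z = 0.6458

Rearrange to standard form: 2z² + 8z - 6 = 0.
Discriminant: (8)² − 4·2·(-6) = 112.
Quadratic formula: z = (-8 ± √112) / 4.
So z = -2 + √(7) ≈ 0.6458 or z = -√(7) - 2 ≈ -4.6458.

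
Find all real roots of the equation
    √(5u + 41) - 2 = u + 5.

u = -1

Isolate the radical: √(5u + 41) = u + 7.
Square both sides: 5u + 41 = (u + 7)².
Expand and rearrange: u² + 9u + 8 = 0.
Solving gives u = -1 or u = -8.
Check each candidate in the original equation:
  u = -1: √(36) = 6, while u + 7 = 6 — valid.
  u = -8: √(1) = 1, while u + 7 = -1 — extraneous.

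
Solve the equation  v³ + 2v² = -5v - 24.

v = -3

Rearrange: v³ + 2v² + 5v + 24 = 0.
Possible rational roots are divisors of 24. Testing v = -3 gives 0, so (v + 3) is a factor.
Divide: v³ + 2v² + 5v + 24 = (v + 3)(v² - v + 8).
The quadratic v² - v + 8 has discriminant -31 < 0, so no further real roots.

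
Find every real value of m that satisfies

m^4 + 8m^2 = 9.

Let u = m^2. The equation becomes u^2 + 8u - 9 = 0.
Factor: (u + 9)(u - 1) = 0, so u = -9 or u = 1.
m^2 = -9 < 0 has no real solution.
m^2 = 1 gives m = +/-1.

m = -1 or m = 1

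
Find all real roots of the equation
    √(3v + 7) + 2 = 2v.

Isolate the radical: √(3v + 7) = 2v - 2.
Square both sides: 3v + 7 = (2v - 2)².
Expand and rearrange: 4v² - 11v - 3 = 0.
Solving gives v = 3 or v = -0.25.
Check each candidate in the original equation:
  v = 3: √(16) = 4, while 2v - 2 = 4 — valid.
  v = -0.25: √(6.25) = 2.5, while 2v - 2 = -2.5 — extraneous.

v = 3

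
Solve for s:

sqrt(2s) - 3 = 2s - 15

Isolate the radical: sqrt(2s) = 2s - 12.
Square both sides: 2s = (2s - 12)^2.
Expand and rearrange: 4s^2 - 50s + 144 = 0.
Solving gives s = 8 or s = 4.5.
Check each candidate in the original equation:
  s = 8: sqrt(16) = 4, while 2s - 12 = 4 — valid.
  s = 4.5: sqrt(9) = 3, while 2s - 12 = -3 — extraneous.

s = 8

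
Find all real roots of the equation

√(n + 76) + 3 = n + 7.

n = 5

Isolate the radical: √(n + 76) = n + 4.
Square both sides: n + 76 = (n + 4)².
Expand and rearrange: n² + 7n - 60 = 0.
Solving gives n = 5 or n = -12.
Check each candidate in the original equation:
  n = 5: √(81) = 9, while n + 4 = 9 — valid.
  n = -12: √(64) = 8, while n + 4 = -8 — extraneous.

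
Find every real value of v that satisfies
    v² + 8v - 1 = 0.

v = -8.1231 or v = 0.1231

Discriminant: (8)² − 4·1·(-1) = 68.
Quadratic formula: v = (-8 ± √68) / 2.
So v = -4 + √(17) ≈ 0.1231 or v = -√(17) - 4 ≈ -8.1231.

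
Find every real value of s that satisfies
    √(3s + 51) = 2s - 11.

s = 10

Square both sides: 3s + 51 = (2s - 11)².
Expand and rearrange: 4s² - 47s + 70 = 0.
Solving gives s = 10 or s = 1.75.
Check each candidate in the original equation:
  s = 10: √(81) = 9, while 2s - 11 = 9 — valid.
  s = 1.75: √(56.25) = 7.5, while 2s - 11 = -7.5 — extraneous.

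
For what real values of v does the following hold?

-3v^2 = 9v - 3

Rearrange to standard form: -3v^2 - 9v + 3 = 0.
Discriminant: (-9)^2 - 4*(-3)*3 = 117.
Quadratic formula: v = (9 +/- sqrt(117)) / (-6).
So v = -sqrt(13)/2 - 3/2 ~= -3.3028 or v = -3/2 + sqrt(13)/2 ~= 0.3028.

v = -3.3028 or v = 0.3028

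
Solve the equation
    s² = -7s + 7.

s = -7.8875 or s = 0.8875

Rearrange to standard form: s² + 7s - 7 = 0.
Discriminant: (7)² − 4·1·(-7) = 77.
Quadratic formula: s = (-7 ± √77) / 2.
So s = -7/2 + √(77)/2 ≈ 0.8875 or s = -√(77)/2 - 7/2 ≈ -7.8875.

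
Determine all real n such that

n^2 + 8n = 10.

n = -9.099 or n = 1.099

Rearrange to standard form: n^2 + 8n - 10 = 0.
Discriminant: (8)^2 - 4*1*(-10) = 104.
Quadratic formula: n = (-8 +/- sqrt(104)) / 2.
So n = -4 + sqrt(26) ~= 1.099 or n = -sqrt(26) - 4 ~= -9.099.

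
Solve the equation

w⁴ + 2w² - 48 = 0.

w = -2.4495 or w = 2.4495

Let u = w². The equation becomes u² + 2u - 48 = 0.
Factor: (u - 6)(u + 8) = 0, so u = 6 or u = -8.
w² = 6 gives w = ±√(6) ≈ ±2.4495.
w² = -8 < 0 has no real solution.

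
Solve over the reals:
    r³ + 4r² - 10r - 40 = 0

Possible rational roots are divisors of -40. Testing r = -4 gives 0, so (r + 4) is a factor.
Divide: r³ + 4r² - 10r - 40 = (r + 4)(r² - 10).
Apply the quadratic formula to r² - 10 = 0: r = (0 ± √40)/2, i.e. r ≈ 3.1623 or r ≈ -3.1623.

r = -4 or r = -3.1623 or r = 3.1623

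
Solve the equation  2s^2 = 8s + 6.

Rearrange to standard form: 2s^2 - 8s - 6 = 0.
Discriminant: (-8)^2 - 4*2*(-6) = 112.
Quadratic formula: s = (8 +/- sqrt(112)) / 4.
So s = 2 + sqrt(7) ~= 4.6458 or s = 2 - sqrt(7) ~= -0.6458.

s = -0.6458 or s = 4.6458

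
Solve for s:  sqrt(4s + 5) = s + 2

s = -1 or s = 1

Square both sides: 4s + 5 = (s + 2)^2.
Expand and rearrange: s^2 - 1 = 0.
Solving gives s = 1 or s = -1.
Check each candidate in the original equation:
  s = 1: sqrt(9) = 3, while s + 2 = 3 — valid.
  s = -1: sqrt(1) = 1, while s + 2 = 1 — valid.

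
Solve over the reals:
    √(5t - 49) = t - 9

Square both sides: 5t - 49 = (t - 9)².
Expand and rearrange: t² - 23t + 130 = 0.
Solving gives t = 13 or t = 10.
Check each candidate in the original equation:
  t = 13: √(16) = 4, while t - 9 = 4 — valid.
  t = 10: √(1) = 1, while t - 9 = 1 — valid.

t = 10 or t = 13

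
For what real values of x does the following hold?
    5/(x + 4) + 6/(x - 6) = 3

x = -2.6464 or x = 8.3131

Multiply both sides by (x + 4)(x - 6):
5(x - 6) + 6(x + 4) = 3(x + 4)(x - 6).
Expand and collect terms: 3x² - 17x - 66 = 0.
By the quadratic formula, x = (17 ± √1081) / 6, so x ≈ 8.3131 or x ≈ -2.6464.
Neither value makes a denominator zero (x ≠ -4, x ≠ 6), so both are valid.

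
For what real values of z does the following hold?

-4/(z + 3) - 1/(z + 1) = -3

Multiply both sides by (z + 3)(z + 1):
-4(z + 1) - (z + 3) = -3(z + 3)(z + 1).
Expand and collect terms: -3z^2 - 7z - 2 = 0.
Factor or apply the quadratic formula: z = -2 or z = -0.3333.
Neither value makes a denominator zero (z != -3, z != -1), so both are valid.

z = -2 or z = -0.3333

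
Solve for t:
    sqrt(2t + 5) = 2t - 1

t = 2

Square both sides: 2t + 5 = (2t - 1)^2.
Expand and rearrange: 4t^2 - 6t - 4 = 0.
Solving gives t = 2 or t = -0.5.
Check each candidate in the original equation:
  t = 2: sqrt(9) = 3, while 2t - 1 = 3 — valid.
  t = -0.5: sqrt(4) = 2, while 2t - 1 = -2 — extraneous.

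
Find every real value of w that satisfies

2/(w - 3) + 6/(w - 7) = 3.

w = 3.4274 or w = 9.2393

Multiply both sides by (w - 3)(w - 7):
2(w - 7) + 6(w - 3) = 3(w - 3)(w - 7).
Expand and collect terms: 3w² - 38w + 95 = 0.
By the quadratic formula, w = (38 ± √304) / 6, so w ≈ 9.2393 or w ≈ 3.4274.
Neither value makes a denominator zero (w ≠ 3, w ≠ 7), so both are valid.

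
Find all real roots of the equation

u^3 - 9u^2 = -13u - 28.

u = -1.1401 or u = 4 or u = 6.1401

Rearrange: u^3 - 9u^2 + 13u + 28 = 0.
Possible rational roots are divisors of 28. Testing u = 4 gives 0, so (u - 4) is a factor.
Divide: u^3 - 9u^2 + 13u + 28 = (u - 4)(u^2 - 5u - 7).
Apply the quadratic formula to u^2 - 5u - 7 = 0: u = (5 +/- sqrt(53))/2, i.e. u ~= 6.1401 or u ~= -1.1401.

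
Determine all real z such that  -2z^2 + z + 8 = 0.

z = -1.7656 or z = 2.2656

Discriminant: (1)^2 - 4*(-2)*8 = 65.
Quadratic formula: z = (-1 +/- sqrt(65)) / (-4).
So z = 1/4 - sqrt(65)/4 ~= -1.7656 or z = 1/4 + sqrt(65)/4 ~= 2.2656.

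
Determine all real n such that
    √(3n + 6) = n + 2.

Square both sides: 3n + 6 = (n + 2)².
Expand and rearrange: n² + n - 2 = 0.
Solving gives n = 1 or n = -2.
Check each candidate in the original equation:
  n = 1: √(9) = 3, while n + 2 = 3 — valid.
  n = -2: √(0) = 0, while n + 2 = 0 — valid.

n = -2 or n = 1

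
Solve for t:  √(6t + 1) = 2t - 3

t = 4

Square both sides: 6t + 1 = (2t - 3)².
Expand and rearrange: 4t² - 18t + 8 = 0.
Solving gives t = 4 or t = 0.5.
Check each candidate in the original equation:
  t = 4: √(25) = 5, while 2t - 3 = 5 — valid.
  t = 0.5: √(4) = 2, while 2t - 3 = -2 — extraneous.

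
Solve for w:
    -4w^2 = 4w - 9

w = -2.0811 or w = 1.0811

Rearrange to standard form: -4w^2 - 4w + 9 = 0.
Discriminant: (-4)^2 - 4*(-4)*9 = 160.
Quadratic formula: w = (4 +/- sqrt(160)) / (-8).
So w = -sqrt(10)/2 - 1/2 ~= -2.0811 or w = -1/2 + sqrt(10)/2 ~= 1.0811.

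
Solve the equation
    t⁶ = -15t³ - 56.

Let u = t³. The equation becomes u² + 15u + 56 = 0.
Factor: (u + 8)(u + 7) = 0, so u = -8 or u = -7.
t³ = -8 gives t = -2.
t³ = -7 gives t = -∛(7) ≈ -1.9129.

t = -2 or t = -1.9129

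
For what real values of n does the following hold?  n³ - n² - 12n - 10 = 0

Possible rational roots are divisors of -10. Testing n = -1 gives 0, so (n + 1) is a factor.
Divide: n³ - n² - 12n - 10 = (n + 1)(n² - 2n - 10).
Apply the quadratic formula to n² - 2n - 10 = 0: n = (2 ± √44)/2, i.e. n ≈ 4.3166 or n ≈ -2.3166.

n = -2.3166 or n = -1 or n = 4.3166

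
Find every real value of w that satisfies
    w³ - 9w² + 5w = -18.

Rearrange: w³ - 9w² + 5w + 18 = 0.
Possible rational roots are divisors of 18. Testing w = 2 gives 0, so (w - 2) is a factor.
Divide: w³ - 9w² + 5w + 18 = (w - 2)(w² - 7w - 9).
Apply the quadratic formula to w² - 7w - 9 = 0: w = (7 ± √85)/2, i.e. w ≈ 8.1098 or w ≈ -1.1098.

w = -1.1098 or w = 2 or w = 8.1098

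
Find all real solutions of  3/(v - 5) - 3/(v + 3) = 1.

v = -5.3246 or v = 7.3246

Multiply both sides by (v - 5)(v + 3):
3(v + 3) - 3(v - 5) = (v - 5)(v + 3).
Expand and collect terms: v^2 - 2v - 39 = 0.
By the quadratic formula, v = (2 +/- sqrt(160)) / 2, so v ~= 7.3246 or v ~= -5.3246.
Neither value makes a denominator zero (v != 5, v != -3), so both are valid.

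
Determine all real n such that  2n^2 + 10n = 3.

n = -5.2839 or n = 0.2839

Rearrange to standard form: 2n^2 + 10n - 3 = 0.
Discriminant: (10)^2 - 4*2*(-3) = 124.
Quadratic formula: n = (-10 +/- sqrt(124)) / 4.
So n = -5/2 + sqrt(31)/2 ~= 0.2839 or n = -sqrt(31)/2 - 5/2 ~= -5.2839.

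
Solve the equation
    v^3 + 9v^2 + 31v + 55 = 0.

Possible rational roots are divisors of 55. Testing v = -5 gives 0, so (v + 5) is a factor.
Divide: v^3 + 9v^2 + 31v + 55 = (v + 5)(v^2 + 4v + 11).
The quadratic v^2 + 4v + 11 has discriminant -28 < 0, so no further real roots.

v = -5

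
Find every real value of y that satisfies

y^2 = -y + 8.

Rearrange to standard form: y^2 + y - 8 = 0.
Discriminant: (1)^2 - 4*1*(-8) = 33.
Quadratic formula: y = (-1 +/- sqrt(33)) / 2.
So y = -1/2 + sqrt(33)/2 ~= 2.3723 or y = -sqrt(33)/2 - 1/2 ~= -3.3723.

y = -3.3723 or y = 2.3723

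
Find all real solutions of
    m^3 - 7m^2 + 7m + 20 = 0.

m = -1.1926 or m = 4 or m = 4.1926

Possible rational roots are divisors of 20. Testing m = 4 gives 0, so (m - 4) is a factor.
Divide: m^3 - 7m^2 + 7m + 20 = (m - 4)(m^2 - 3m - 5).
Apply the quadratic formula to m^2 - 3m - 5 = 0: m = (3 +/- sqrt(29))/2, i.e. m ~= 4.1926 or m ~= -1.1926.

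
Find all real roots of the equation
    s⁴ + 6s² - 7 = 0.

Let u = s². The equation becomes u² + 6u - 7 = 0.
Factor: (u + 7)(u - 1) = 0, so u = -7 or u = 1.
s² = -7 < 0 has no real solution.
s² = 1 gives s = ±1.

s = -1 or s = 1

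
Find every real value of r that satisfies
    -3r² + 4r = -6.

r = -0.8968 or r = 2.2301

Rearrange to standard form: -3r² + 4r + 6 = 0.
Discriminant: (4)² − 4·(-3)·6 = 88.
Quadratic formula: r = (-4 ± √88) / (-6).
So r = 2/3 - √(22)/3 ≈ -0.8968 or r = 2/3 + √(22)/3 ≈ 2.2301.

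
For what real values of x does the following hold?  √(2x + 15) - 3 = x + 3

x = -3

Isolate the radical: √(2x + 15) = x + 6.
Square both sides: 2x + 15 = (x + 6)².
Expand and rearrange: x² + 10x + 21 = 0.
Solving gives x = -3 or x = -7.
Check each candidate in the original equation:
  x = -3: √(9) = 3, while x + 6 = 3 — valid.
  x = -7: √(1) = 1, while x + 6 = -1 — extraneous.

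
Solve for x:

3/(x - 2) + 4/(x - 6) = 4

Multiply both sides by (x - 2)(x - 6):
3(x - 6) + 4(x - 2) = 4(x - 2)(x - 6).
Expand and collect terms: 4x^2 - 39x + 74 = 0.
By the quadratic formula, x = (39 +/- sqrt(337)) / 8, so x ~= 7.1697 or x ~= 2.5803.
Neither value makes a denominator zero (x != 2, x != 6), so both are valid.

x = 2.5803 or x = 7.1697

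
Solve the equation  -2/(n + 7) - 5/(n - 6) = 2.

n = -8.2134 or n = 3.7134

Multiply both sides by (n + 7)(n - 6):
-2(n - 6) - 5(n + 7) = 2(n + 7)(n - 6).
Expand and collect terms: 2n^2 + 9n - 61 = 0.
By the quadratic formula, n = (-9 +/- sqrt(569)) / 4, so n ~= 3.7134 or n ~= -8.2134.
Neither value makes a denominator zero (n != -7, n != 6), so both are valid.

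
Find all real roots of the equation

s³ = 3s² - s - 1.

Rearrange: s³ - 3s² + s + 1 = 0.
Possible rational roots are divisors of 1. Testing s = 1 gives 0, so (s - 1) is a factor.
Divide: s³ - 3s² + s + 1 = (s - 1)(s² - 2s - 1).
Apply the quadratic formula to s² - 2s - 1 = 0: s = (2 ± √8)/2, i.e. s ≈ 2.4142 or s ≈ -0.4142.

s = -0.4142 or s = 1 or s = 2.4142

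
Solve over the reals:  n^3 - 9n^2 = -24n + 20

n = 2 or n = 5

Rearrange: n^3 - 9n^2 + 24n - 20 = 0.
Possible rational roots are divisors of -20. Testing n = 5 gives 0, so (n - 5) is a factor.
Divide: n^3 - 9n^2 + 24n - 20 = (n - 5)(n^2 - 4n + 4).
The quadratic has the repeated root n = 2.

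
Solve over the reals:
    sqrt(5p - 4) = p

p = 1 or p = 4

Square both sides: 5p - 4 = (p)^2.
Expand and rearrange: p^2 - 5p + 4 = 0.
Solving gives p = 4 or p = 1.
Check each candidate in the original equation:
  p = 4: sqrt(16) = 4, while p = 4 — valid.
  p = 1: sqrt(1) = 1, while p = 1 — valid.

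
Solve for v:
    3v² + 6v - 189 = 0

v = -9 or v = 7

Factor: 3(v - 7)(v + 9) = 0.
So v = 7 or v = -9.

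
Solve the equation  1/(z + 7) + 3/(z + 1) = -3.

Multiply both sides by (z + 7)(z + 1):
(z + 1) + 3(z + 7) = -3(z + 7)(z + 1).
Expand and collect terms: -3z^2 - 28z - 43 = 0.
By the quadratic formula, z = (28 +/- sqrt(268)) / -6, so z ~= -7.3951 or z ~= -1.9382.
Neither value makes a denominator zero (z != -7, z != -1), so both are valid.

z = -7.3951 or z = -1.9382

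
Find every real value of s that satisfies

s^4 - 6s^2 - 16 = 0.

s = -2.8284 or s = 2.8284

Let u = s^2. The equation becomes u^2 - 6u - 16 = 0.
Factor: (u - 8)(u + 2) = 0, so u = 8 or u = -2.
s^2 = 8 gives s = +/-2*sqrt(2) ~= +/-2.8284.
s^2 = -2 < 0 has no real solution.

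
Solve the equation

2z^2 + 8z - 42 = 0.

z = -7 or z = 3

Factor: 2(z + 7)(z - 3) = 0.
So z = -7 or z = 3.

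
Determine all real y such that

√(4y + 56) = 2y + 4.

Square both sides: 4y + 56 = (2y + 4)².
Expand and rearrange: 4y² + 12y - 40 = 0.
Solving gives y = 2 or y = -5.
Check each candidate in the original equation:
  y = 2: √(64) = 8, while 2y + 4 = 8 — valid.
  y = -5: √(36) = 6, while 2y + 4 = -6 — extraneous.

y = 2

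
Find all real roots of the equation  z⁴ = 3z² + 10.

Let u = z². The equation becomes u² - 3u - 10 = 0.
Factor: (u - 5)(u + 2) = 0, so u = 5 or u = -2.
z² = 5 gives z = ±√(5) ≈ ±2.2361.
z² = -2 < 0 has no real solution.

z = -2.2361 or z = 2.2361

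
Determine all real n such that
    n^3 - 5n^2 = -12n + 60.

n = 5

Rearrange: n^3 - 5n^2 + 12n - 60 = 0.
Possible rational roots are divisors of -60. Testing n = 5 gives 0, so (n - 5) is a factor.
Divide: n^3 - 5n^2 + 12n - 60 = (n - 5)(n^2 + 12).
The quadratic n^2 + 12 has discriminant -48 < 0, so no further real roots.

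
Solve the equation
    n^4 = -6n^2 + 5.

Let u = n^2. The equation becomes u^2 + 6u - 5 = 0.
By the quadratic formula, u = -3 + sqrt(14) or u = -sqrt(14) - 3.
n^2 = -3 + sqrt(14) gives n = +/-sqrt(-3 + sqrt(14)) ~= +/-0.8612.
n^2 = -sqrt(14) - 3 < 0 has no real solution.

n = -0.8612 or n = 0.8612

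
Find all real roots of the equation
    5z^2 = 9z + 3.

Rearrange to standard form: 5z^2 - 9z - 3 = 0.
Discriminant: (-9)^2 - 4*5*(-3) = 141.
Quadratic formula: z = (9 +/- sqrt(141)) / 10.
So z = 9/10 + sqrt(141)/10 ~= 2.0874 or z = 9/10 - sqrt(141)/10 ~= -0.2874.

z = -0.2874 or z = 2.0874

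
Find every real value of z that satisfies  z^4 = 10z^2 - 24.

Let u = z^2. The equation becomes u^2 - 10u + 24 = 0.
Factor: (u - 6)(u - 4) = 0, so u = 6 or u = 4.
z^2 = 6 gives z = +/-sqrt(6) ~= +/-2.4495.
z^2 = 4 gives z = +/-2.

z = -2.4495 or z = -2 or z = 2 or z = 2.4495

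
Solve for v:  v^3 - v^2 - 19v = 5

v = -3.7321 or v = -0.2679 or v = 5

Rearrange: v^3 - v^2 - 19v - 5 = 0.
Possible rational roots are divisors of -5. Testing v = 5 gives 0, so (v - 5) is a factor.
Divide: v^3 - v^2 - 19v - 5 = (v - 5)(v^2 + 4v + 1).
Apply the quadratic formula to v^2 + 4v + 1 = 0: v = (-4 +/- sqrt(12))/2, i.e. v ~= -0.2679 or v ~= -3.7321.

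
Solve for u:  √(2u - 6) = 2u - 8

Square both sides: 2u - 6 = (2u - 8)².
Expand and rearrange: 4u² - 34u + 70 = 0.
Solving gives u = 5 or u = 3.5.
Check each candidate in the original equation:
  u = 5: √(4) = 2, while 2u - 8 = 2 — valid.
  u = 3.5: √(1) = 1, while 2u - 8 = -1 — extraneous.

u = 5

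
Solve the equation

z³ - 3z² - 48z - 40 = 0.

z = -5 or z = -0.899 or z = 8.899

Possible rational roots are divisors of -40. Testing z = -5 gives 0, so (z + 5) is a factor.
Divide: z³ - 3z² - 48z - 40 = (z + 5)(z² - 8z - 8).
Apply the quadratic formula to z² - 8z - 8 = 0: z = (8 ± √96)/2, i.e. z ≈ 8.899 or z ≈ -0.899.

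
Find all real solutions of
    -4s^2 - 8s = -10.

s = -2.8708 or s = 0.8708

Rearrange to standard form: -4s^2 - 8s + 10 = 0.
Discriminant: (-8)^2 - 4*(-4)*10 = 224.
Quadratic formula: s = (8 +/- sqrt(224)) / (-8).
So s = -sqrt(14)/2 - 1 ~= -2.8708 or s = -1 + sqrt(14)/2 ~= 0.8708.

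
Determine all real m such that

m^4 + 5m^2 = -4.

Let u = m^2. The equation becomes u^2 + 5u + 4 = 0.
Factor: (u + 1)(u + 4) = 0, so u = -1 or u = -4.
m^2 = -1 < 0 has no real solution.
m^2 = -4 < 0 has no real solution.

No real solutions.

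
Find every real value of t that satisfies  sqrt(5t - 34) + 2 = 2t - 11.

Isolate the radical: sqrt(5t - 34) = 2t - 13.
Square both sides: 5t - 34 = (2t - 13)^2.
Expand and rearrange: 4t^2 - 57t + 203 = 0.
Solving gives t = 7.25 or t = 7.
Check each candidate in the original equation:
  t = 7.25: sqrt(2.25) = 1.5, while 2t - 13 = 1.5 — valid.
  t = 7: sqrt(1) = 1, while 2t - 13 = 1 — valid.

t = 7 or t = 7.25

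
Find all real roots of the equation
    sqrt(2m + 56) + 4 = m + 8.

Isolate the radical: sqrt(2m + 56) = m + 4.
Square both sides: 2m + 56 = (m + 4)^2.
Expand and rearrange: m^2 + 6m - 40 = 0.
Solving gives m = 4 or m = -10.
Check each candidate in the original equation:
  m = 4: sqrt(64) = 8, while m + 4 = 8 — valid.
  m = -10: sqrt(36) = 6, while m + 4 = -6 — extraneous.

m = 4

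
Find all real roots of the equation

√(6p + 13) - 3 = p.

p = -2 or p = 2

Isolate the radical: √(6p + 13) = p + 3.
Square both sides: 6p + 13 = (p + 3)².
Expand and rearrange: p² - 4 = 0.
Solving gives p = 2 or p = -2.
Check each candidate in the original equation:
  p = 2: √(25) = 5, while p + 3 = 5 — valid.
  p = -2: √(1) = 1, while p + 3 = 1 — valid.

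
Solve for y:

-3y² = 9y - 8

Rearrange to standard form: -3y² - 9y + 8 = 0.
Discriminant: (-9)² − 4·(-3)·8 = 177.
Quadratic formula: y = (9 ± √177) / (-6).
So y = -√(177)/6 - 3/2 ≈ -3.7174 or y = -3/2 + √(177)/6 ≈ 0.7174.

y = -3.7174 or y = 0.7174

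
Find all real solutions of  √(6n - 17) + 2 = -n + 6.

n = 3

Isolate the radical: √(6n - 17) = -n + 4.
Square both sides: 6n - 17 = (-n + 4)².
Expand and rearrange: n² - 14n + 33 = 0.
Solving gives n = 11 or n = 3.
Check each candidate in the original equation:
  n = 11: √(49) = 7, while -n + 4 = -7 — extraneous.
  n = 3: √(1) = 1, while -n + 4 = 1 — valid.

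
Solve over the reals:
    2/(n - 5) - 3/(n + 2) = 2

n = -3.3394 or n = 5.8394

Multiply both sides by (n - 5)(n + 2):
2(n + 2) - 3(n - 5) = 2(n - 5)(n + 2).
Expand and collect terms: 2n^2 - 5n - 39 = 0.
By the quadratic formula, n = (5 +/- sqrt(337)) / 4, so n ~= 5.8394 or n ~= -3.3394.
Neither value makes a denominator zero (n != 5, n != -2), so both are valid.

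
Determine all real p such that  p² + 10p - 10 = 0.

Discriminant: (10)² − 4·1·(-10) = 140.
Quadratic formula: p = (-10 ± √140) / 2.
So p = -5 + √(35) ≈ 0.9161 or p = -√(35) - 5 ≈ -10.9161.

p = -10.9161 or p = 0.9161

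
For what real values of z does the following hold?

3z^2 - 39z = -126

z = 6 or z = 7

Bring every term to one side: 3z^2 - 39z + 126 = 0.
Factor: 3(z - 6)(z - 7) = 0.
So z = 6 or z = 7.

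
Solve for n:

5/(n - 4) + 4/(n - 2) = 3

Multiply both sides by (n - 4)(n - 2):
5(n - 2) + 4(n - 4) = 3(n - 4)(n - 2).
Expand and collect terms: 3n² - 27n + 50 = 0.
By the quadratic formula, n = (27 ± √129) / 6, so n ≈ 6.393 or n ≈ 2.607.
Neither value makes a denominator zero (n ≠ 4, n ≠ 2), so both are valid.

n = 2.607 or n = 6.393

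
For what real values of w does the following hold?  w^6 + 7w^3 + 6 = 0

w = -1.8171 or w = -1

Let u = w^3. The equation becomes u^2 + 7u + 6 = 0.
Factor: (u + 6)(u + 1) = 0, so u = -6 or u = -1.
w^3 = -6 gives w = -(6)^(1/3) ~= -1.8171.
w^3 = -1 gives w = -1.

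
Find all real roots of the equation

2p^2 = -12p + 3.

p = -6.2404 or p = 0.2404

Rearrange to standard form: 2p^2 + 12p - 3 = 0.
Discriminant: (12)^2 - 4*2*(-3) = 168.
Quadratic formula: p = (-12 +/- sqrt(168)) / 4.
So p = -3 + sqrt(42)/2 ~= 0.2404 or p = -sqrt(42)/2 - 3 ~= -6.2404.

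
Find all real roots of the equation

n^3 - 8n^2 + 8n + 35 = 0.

Possible rational roots are divisors of 35. Testing n = 5 gives 0, so (n - 5) is a factor.
Divide: n^3 - 8n^2 + 8n + 35 = (n - 5)(n^2 - 3n - 7).
Apply the quadratic formula to n^2 - 3n - 7 = 0: n = (3 +/- sqrt(37))/2, i.e. n ~= 4.5414 or n ~= -1.5414.

n = -1.5414 or n = 4.5414 or n = 5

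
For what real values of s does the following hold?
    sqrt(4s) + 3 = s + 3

s = 0 or s = 4

Isolate the radical: sqrt(4s) = s.
Square both sides: 4s = (s)^2.
Expand and rearrange: s^2 - 4s = 0.
Solving gives s = 4 or s = 0.
Check each candidate in the original equation:
  s = 4: sqrt(16) = 4, while s = 4 — valid.
  s = 0: sqrt(0) = 0, while s = 0 — valid.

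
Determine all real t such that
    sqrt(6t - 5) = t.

Square both sides: 6t - 5 = (t)^2.
Expand and rearrange: t^2 - 6t + 5 = 0.
Solving gives t = 5 or t = 1.
Check each candidate in the original equation:
  t = 5: sqrt(25) = 5, while t = 5 — valid.
  t = 1: sqrt(1) = 1, while t = 1 — valid.

t = 1 or t = 5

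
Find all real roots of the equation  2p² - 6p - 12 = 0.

Discriminant: (-6)² − 4·2·(-12) = 132.
Quadratic formula: p = (6 ± √132) / 4.
So p = 3/2 + √(33)/2 ≈ 4.3723 or p = 3/2 - √(33)/2 ≈ -1.3723.

p = -1.3723 or p = 4.3723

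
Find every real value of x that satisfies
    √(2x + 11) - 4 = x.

Isolate the radical: √(2x + 11) = x + 4.
Square both sides: 2x + 11 = (x + 4)².
Expand and rearrange: x² + 6x + 5 = 0.
Solving gives x = -1 or x = -5.
Check each candidate in the original equation:
  x = -1: √(9) = 3, while x + 4 = 3 — valid.
  x = -5: √(1) = 1, while x + 4 = -1 — extraneous.

x = -1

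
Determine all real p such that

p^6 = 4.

p = -1.2599 or p = 1.2599

Let u = p^3. The equation becomes u^2 - 4 = 0.
Factor: (u + 2)(u - 2) = 0, so u = -2 or u = 2.
p^3 = -2 gives p = -(2)^(1/3) ~= -1.2599.
p^3 = 2 gives p = (2)^(1/3) ~= 1.2599.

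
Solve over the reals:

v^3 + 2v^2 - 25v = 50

Rearrange: v^3 + 2v^2 - 25v - 50 = 0.
Possible rational roots are divisors of -50. Testing v = -5 gives 0, so (v + 5) is a factor.
Divide: v^3 + 2v^2 - 25v - 50 = (v + 5)(v^2 - 3v - 10).
Factor the quadratic: v = 5 or v = -2.

v = -5 or v = -2 or v = 5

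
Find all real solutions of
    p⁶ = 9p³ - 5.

p = 0.841 or p = 2.0332

Let u = p³. The equation becomes u² - 9u + 5 = 0.
By the quadratic formula, u = √(61)/2 + 9/2 or u = 9/2 - √(61)/2.
p³ = √(61)/2 + 9/2 gives p = ∛(√(61)/2 + 9/2) ≈ 2.0332.
p³ = 9/2 - √(61)/2 gives p = ∛(9/2 - √(61)/2) ≈ 0.841.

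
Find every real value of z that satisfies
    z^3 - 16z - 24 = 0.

Possible rational roots are divisors of -24. Testing z = -2 gives 0, so (z + 2) is a factor.
Divide: z^3 - 16z - 24 = (z + 2)(z^2 - 2z - 12).
Apply the quadratic formula to z^2 - 2z - 12 = 0: z = (2 +/- sqrt(52))/2, i.e. z ~= 4.6056 or z ~= -2.6056.

z = -2.6056 or z = -2 or z = 4.6056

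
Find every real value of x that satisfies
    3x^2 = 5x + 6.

Rearrange to standard form: 3x^2 - 5x - 6 = 0.
Discriminant: (-5)^2 - 4*3*(-6) = 97.
Quadratic formula: x = (5 +/- sqrt(97)) / 6.
So x = 5/6 + sqrt(97)/6 ~= 2.4748 or x = 5/6 - sqrt(97)/6 ~= -0.8081.

x = -0.8081 or x = 2.4748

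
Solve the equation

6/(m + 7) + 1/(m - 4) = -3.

Multiply both sides by (m + 7)(m - 4):
6(m - 4) + (m + 7) = -3(m + 7)(m - 4).
Expand and collect terms: -3m^2 - 16m + 101 = 0.
By the quadratic formula, m = (16 +/- sqrt(1468)) / -6, so m ~= -9.0524 or m ~= 3.7191.
Neither value makes a denominator zero (m != -7, m != 4), so both are valid.

m = -9.0524 or m = 3.7191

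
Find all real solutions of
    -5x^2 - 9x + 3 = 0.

x = -2.0874 or x = 0.2874

Discriminant: (-9)^2 - 4*(-5)*3 = 141.
Quadratic formula: x = (9 +/- sqrt(141)) / (-10).
So x = -sqrt(141)/10 - 9/10 ~= -2.0874 or x = -9/10 + sqrt(141)/10 ~= 0.2874.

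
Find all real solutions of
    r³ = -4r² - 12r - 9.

Rearrange: r³ + 4r² + 12r + 9 = 0.
Possible rational roots are divisors of 9. Testing r = -1 gives 0, so (r + 1) is a factor.
Divide: r³ + 4r² + 12r + 9 = (r + 1)(r² + 3r + 9).
The quadratic r² + 3r + 9 has discriminant -27 < 0, so no further real roots.

r = -1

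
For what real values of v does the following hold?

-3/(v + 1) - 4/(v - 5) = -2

v = 0.0673 or v = 7.4327

Multiply both sides by (v + 1)(v - 5):
-3(v - 5) - 4(v + 1) = -2(v + 1)(v - 5).
Expand and collect terms: -2v^2 + 15v - 1 = 0.
By the quadratic formula, v = (-15 +/- sqrt(217)) / -4, so v ~= 0.0673 or v ~= 7.4327.
Neither value makes a denominator zero (v != -1, v != 5), so both are valid.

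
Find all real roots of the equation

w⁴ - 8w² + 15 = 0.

w = -2.2361 or w = -1.7321 or w = 1.7321 or w = 2.2361

Let u = w². The equation becomes u² - 8u + 15 = 0.
Factor: (u - 3)(u - 5) = 0, so u = 3 or u = 5.
w² = 3 gives w = ±√(3) ≈ ±1.7321.
w² = 5 gives w = ±√(5) ≈ ±2.2361.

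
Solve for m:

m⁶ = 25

Let u = m³. The equation becomes u² - 25 = 0.
Factor: (u - 5)(u + 5) = 0, so u = 5 or u = -5.
m³ = 5 gives m = ∛(5) ≈ 1.71.
m³ = -5 gives m = -∛(5) ≈ -1.71.

m = -1.71 or m = 1.71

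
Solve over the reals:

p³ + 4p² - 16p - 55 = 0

Possible rational roots are divisors of -55. Testing p = -5 gives 0, so (p + 5) is a factor.
Divide: p³ + 4p² - 16p - 55 = (p + 5)(p² - p - 11).
Apply the quadratic formula to p² - p - 11 = 0: p = (1 ± √45)/2, i.e. p ≈ 3.8541 or p ≈ -2.8541.

p = -5 or p = -2.8541 or p = 3.8541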